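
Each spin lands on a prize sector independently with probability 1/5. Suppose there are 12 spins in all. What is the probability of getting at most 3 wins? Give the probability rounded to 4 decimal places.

0.7946

X ~ Binomial(12, 0.20); P(X ≤ 3) = Σ C(12,k) p^k (1−p)^(12−k) over k:
  k=0: C(12,0)·0.20^0·0.80^12 = 0.068719
  k=1: C(12,1)·0.20^1·0.80^11 = 0.206158
  k=2: C(12,2)·0.20^2·0.80^10 = 0.283468
  k=3: C(12,3)·0.20^3·0.80^9 = 0.236223
Total = 0.794569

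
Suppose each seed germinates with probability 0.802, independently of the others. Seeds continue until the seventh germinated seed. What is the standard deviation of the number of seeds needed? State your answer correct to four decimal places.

1.4679

Y = total seeds until the seventh success; negative binomial with r=7, p=0.802.
SD(Y) = √[r(1−p)/p²] = √(2.154837) = 1.467936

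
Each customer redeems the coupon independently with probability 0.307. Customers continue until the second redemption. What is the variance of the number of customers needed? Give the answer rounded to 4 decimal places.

14.7057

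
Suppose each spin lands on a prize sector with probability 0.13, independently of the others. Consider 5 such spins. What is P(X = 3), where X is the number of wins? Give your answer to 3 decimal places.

X ~ Binomial(n=5, p=0.13).
P(X=3) = C(5,3) · p^3 · (1−p)^2
= 10 · 0.002197 · 0.7569 = 0.01663

0.017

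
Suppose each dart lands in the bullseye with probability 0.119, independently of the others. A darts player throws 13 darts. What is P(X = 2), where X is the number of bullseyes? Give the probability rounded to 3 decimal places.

X ~ Binomial(n=13, p=0.119).
P(X=2) = C(13,2) · p^2 · (1−p)^11
= 78 · 0.014161 · 0.24816 = 0.27411

0.274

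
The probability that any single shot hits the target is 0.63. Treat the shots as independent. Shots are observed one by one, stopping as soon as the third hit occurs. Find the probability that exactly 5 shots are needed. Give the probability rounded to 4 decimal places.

Y = trial on which the third success occurs; negative binomial, r=3, p=0.63.
P(Y=5) = C(4,2) · p^3 · (1−p)^2
= 6 · 0.25005 · 0.1369 = 0.205389

0.2054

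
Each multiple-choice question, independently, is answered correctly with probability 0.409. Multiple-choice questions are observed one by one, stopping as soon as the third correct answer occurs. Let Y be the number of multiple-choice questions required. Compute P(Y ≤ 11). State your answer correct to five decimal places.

Finishing within 11 multiple-choice questions ⇔ at least 3 successes in the first 11. With X ~ Binomial(11, 0.409), P(Y ≤ 11) = 1 − P(X ≤ 2).
  k=0: C(11,0)·0.409^0·0.591^11 = 0.0030723
  k=1: C(11,1)·0.409^1·0.591^10 = 0.0233879
  k=2: C(11,2)·0.409^2·0.591^9 = 0.0809276
1 − 0.1073878 = 0.8926122

0.89261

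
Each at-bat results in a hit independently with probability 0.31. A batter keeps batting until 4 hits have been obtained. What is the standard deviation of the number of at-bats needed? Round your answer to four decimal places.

5.3591

Y = total at-bats until the fourth success; negative binomial with r=4, p=0.31.
SD(Y) = √[r(1−p)/p²] = √(28.720083) = 5.359112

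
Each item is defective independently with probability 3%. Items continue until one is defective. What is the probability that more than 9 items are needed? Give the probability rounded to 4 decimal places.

0.7602

Y = number of items to the first success; geometric, p = 0.03.
P(Y > 9) = P(first 9 all fail) = (1−p)^9 = 0.760231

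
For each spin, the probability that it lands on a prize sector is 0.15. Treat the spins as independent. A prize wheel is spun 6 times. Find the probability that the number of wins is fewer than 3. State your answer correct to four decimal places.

0.9527

X ~ Binomial(6, 0.15); P(X ≤ 2) = Σ C(6,k) p^k (1−p)^(6−k) over k:
  k=0: C(6,0)·0.15^0·0.85^6 = 0.377150
  k=1: C(6,1)·0.15^1·0.85^5 = 0.399335
  k=2: C(6,2)·0.15^2·0.85^4 = 0.176177
Total = 0.952661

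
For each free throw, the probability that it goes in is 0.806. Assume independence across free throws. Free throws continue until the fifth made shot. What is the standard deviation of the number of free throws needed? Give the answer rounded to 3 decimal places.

Y = total free throws until the fifth success; negative binomial with r=5, p=0.806.
SD(Y) = √[r(1−p)/p²] = √(1.49314) = 1.22194

1.222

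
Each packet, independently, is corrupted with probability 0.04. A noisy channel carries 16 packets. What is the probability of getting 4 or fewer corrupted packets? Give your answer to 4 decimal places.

0.9997

X ~ Binomial(16, 0.04); P(X ≤ 4) = Σ C(16,k) p^k (1−p)^(16−k) over k:
  k=0: C(16,0)·0.04^0·0.96^16 = 0.520403
  k=1: C(16,1)·0.04^1·0.96^15 = 0.346935
  k=2: C(16,2)·0.04^2·0.96^14 = 0.108417
  k=3: C(16,3)·0.04^3·0.96^13 = 0.021081
  k=4: C(16,4)·0.04^4·0.96^12 = 0.002855
Total = 0.999691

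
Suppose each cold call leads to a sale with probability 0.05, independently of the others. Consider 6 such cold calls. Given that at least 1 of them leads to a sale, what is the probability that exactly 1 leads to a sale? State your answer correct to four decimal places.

0.8763

X ~ Binomial(6, 0.05). Want P(X=1 | X≥1) = P(X=1) / P(X≥1).
P(X=1) = C(6,1)·0.05^1·0.95^5 = 0.232134
P(X≥1) = 1 − 0.735092 = 0.264908
Ratio = 0.232134 / 0.264908 = 0.876282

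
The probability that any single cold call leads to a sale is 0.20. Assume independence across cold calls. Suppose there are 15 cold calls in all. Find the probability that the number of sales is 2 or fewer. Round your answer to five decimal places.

0.39802

X ~ Binomial(15, 0.20); P(X ≤ 2) = Σ C(15,k) p^k (1−p)^(15−k) over k:
  k=0: C(15,0)·0.20^0·0.80^15 = 0.0351844
  k=1: C(15,1)·0.20^1·0.80^14 = 0.1319414
  k=2: C(15,2)·0.20^2·0.80^13 = 0.2308974
Total = 0.3980232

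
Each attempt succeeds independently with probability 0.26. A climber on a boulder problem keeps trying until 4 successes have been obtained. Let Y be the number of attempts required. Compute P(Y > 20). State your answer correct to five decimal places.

Needing more than 20 attempts ⇔ fewer than 4 successes in the first 20. With X ~ Binomial(20, 0.26), P(Y > 20) = P(X ≤ 3).
  k=0: C(20,0)·0.26^0·0.74^20 = 0.0024246
  k=1: C(20,1)·0.26^1·0.74^19 = 0.0170375
  k=2: C(20,2)·0.26^2·0.74^18 = 0.0568684
  k=3: C(20,3)·0.26^3·0.74^17 = 0.1198848
P(X ≤ 3) = 0.1962153

0.19622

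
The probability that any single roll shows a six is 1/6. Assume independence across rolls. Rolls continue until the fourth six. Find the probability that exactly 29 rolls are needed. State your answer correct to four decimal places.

0.0265

Y = trial on which the fourth success occurs; negative binomial, r=4, p=0.166667.
P(Y=29) = C(28,3) · p^4 · (1−p)^25
= 3276 · 0.0007716 · 0.010483 = 0.026498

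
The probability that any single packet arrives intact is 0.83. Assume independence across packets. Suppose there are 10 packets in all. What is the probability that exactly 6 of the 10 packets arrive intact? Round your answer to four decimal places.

0.0573

X ~ Binomial(n=10, p=0.83).
P(X=6) = C(10,6) · p^6 · (1−p)^4
= 210 · 0.32694 · 0.00083521 = 0.057343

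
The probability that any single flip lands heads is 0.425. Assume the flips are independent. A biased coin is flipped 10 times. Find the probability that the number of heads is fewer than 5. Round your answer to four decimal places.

0.5693

X ~ Binomial(10, 0.425); P(X ≤ 4) = Σ C(10,k) p^k (1−p)^(10−k) over k:
  k=0: C(10,0)·0.425^0·0.575^10 = 0.003951
  k=1: C(10,1)·0.425^1·0.575^9 = 0.029201
  k=2: C(10,2)·0.425^2·0.575^8 = 0.097125
  k=3: C(10,3)·0.425^3·0.575^7 = 0.191436
  k=4: C(10,4)·0.425^4·0.575^6 = 0.247618
Total = 0.569331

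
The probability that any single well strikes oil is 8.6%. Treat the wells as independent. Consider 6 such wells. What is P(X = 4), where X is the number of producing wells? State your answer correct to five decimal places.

0.00069

X ~ Binomial(n=6, p=0.086).
P(X=4) = C(6,4) · p^4 · (1−p)^2
= 15 · 5.4701e-05 · 0.8354 = 0.0006855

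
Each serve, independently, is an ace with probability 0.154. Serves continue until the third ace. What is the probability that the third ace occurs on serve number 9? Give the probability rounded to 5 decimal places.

Y = trial on which the third success occurs; negative binomial, r=3, p=0.154.
P(Y=9) = C(8,2) · p^3 · (1−p)^6
= 28 · 0.0036523 · 0.36663 = 0.0374923

0.03749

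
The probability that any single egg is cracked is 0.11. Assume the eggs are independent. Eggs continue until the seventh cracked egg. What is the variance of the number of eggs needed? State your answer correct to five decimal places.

Y = total eggs until the seventh success; negative binomial with r=7, p=0.11.
Var(Y) = r(1−p)/p² = 7·0.89 / 0.11² = 514.8760331

514.87603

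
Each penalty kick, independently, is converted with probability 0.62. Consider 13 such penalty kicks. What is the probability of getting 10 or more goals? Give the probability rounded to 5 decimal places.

0.20826

X ~ Binomial(13, 0.62); P(X ≥ 10) = Σ C(13,k) p^k (1−p)^(13−k) over k:
  k=10: C(13,10)·0.62^10·0.38^3 = 0.1317145
  k=11: C(13,11)·0.62^11·0.38^2 = 0.0586098
  k=12: C(13,12)·0.62^12·0.38^1 = 0.0159378
  k=13: C(13,13)·0.62^13·0.38^0 = 0.0020003
Total = 0.2082624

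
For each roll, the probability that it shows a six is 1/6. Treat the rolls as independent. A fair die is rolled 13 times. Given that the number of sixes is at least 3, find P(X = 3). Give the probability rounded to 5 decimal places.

0.57497

X ~ Binomial(13, 0.166667). Want P(X=3 | X≥3) = P(X=3) / P(X≥3).
P(X=3) = C(13,3)·0.166667^3·0.833333^10 = 0.2138454
P(X≥3) = 1 − 0.0934639 − 0.2430061 − 0.2916073 = 0.3719227
Ratio = 0.2138454 / 0.3719227 = 0.5749725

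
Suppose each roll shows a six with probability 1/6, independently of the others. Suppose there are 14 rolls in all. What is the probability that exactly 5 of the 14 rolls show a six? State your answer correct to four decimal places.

0.0499

X ~ Binomial(n=14, p=0.166667).
P(X=5) = C(14,5) · p^5 · (1−p)^9
= 2002 · 0.0001286 · 0.19381 = 0.049897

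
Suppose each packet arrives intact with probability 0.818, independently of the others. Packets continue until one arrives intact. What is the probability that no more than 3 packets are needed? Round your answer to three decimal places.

0.994

Y = number of packets to the first success; geometric, p = 0.818.
P(Y ≤ 3) = 1 − (1−p)^3 = 1 − 0.00603 = 0.99397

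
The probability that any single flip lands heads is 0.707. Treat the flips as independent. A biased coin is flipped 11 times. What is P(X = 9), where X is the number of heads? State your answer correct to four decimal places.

0.2084

X ~ Binomial(n=11, p=0.707).
P(X=9) = C(11,9) · p^9 · (1−p)^2
= 55 · 0.044134 · 0.085849 = 0.208388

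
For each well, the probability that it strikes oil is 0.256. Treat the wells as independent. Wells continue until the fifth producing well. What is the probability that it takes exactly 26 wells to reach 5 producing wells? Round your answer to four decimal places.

0.0279

Y = trial on which the fifth success occurs; negative binomial, r=5, p=0.256.
P(Y=26) = C(25,4) · p^5 · (1−p)^21
= 12650 · 0.0010995 · 0.0020092 = 0.027946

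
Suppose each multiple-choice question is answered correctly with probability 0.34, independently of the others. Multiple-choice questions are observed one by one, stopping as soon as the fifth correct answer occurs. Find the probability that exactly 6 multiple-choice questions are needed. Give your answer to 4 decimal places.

0.0150

Y = trial on which the fifth success occurs; negative binomial, r=5, p=0.34.
P(Y=6) = C(5,4) · p^5 · (1−p)^1
= 5 · 0.0045435 · 0.66 = 0.014994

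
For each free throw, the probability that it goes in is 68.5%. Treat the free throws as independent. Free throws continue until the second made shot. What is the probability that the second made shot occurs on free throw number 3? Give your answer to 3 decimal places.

Y = trial on which the second success occurs; negative binomial, r=2, p=0.685.
P(Y=3) = C(2,1) · p^2 · (1−p)^1
= 2 · 0.46923 · 0.315 = 0.29561

0.296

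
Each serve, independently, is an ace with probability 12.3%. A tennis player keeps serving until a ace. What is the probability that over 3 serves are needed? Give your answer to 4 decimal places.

Y = number of serves to the first success; geometric, p = 0.123.
P(Y > 3) = P(first 3 all fail) = (1−p)^3 = 0.674526

0.6745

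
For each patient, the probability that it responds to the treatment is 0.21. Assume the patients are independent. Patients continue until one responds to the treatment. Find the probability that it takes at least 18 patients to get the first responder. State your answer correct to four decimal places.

Y = number of patients to the first success; geometric, p = 0.21.
P(Y > 17) = P(first 17 all fail) = (1−p)^17 = 0.018183

0.0182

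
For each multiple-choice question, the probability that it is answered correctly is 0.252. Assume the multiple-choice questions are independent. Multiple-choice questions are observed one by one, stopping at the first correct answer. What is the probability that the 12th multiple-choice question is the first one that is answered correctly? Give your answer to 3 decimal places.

Geometric (trials to first success), p = 0.252.
P(Y = 12) = (1−p)^11 · p = 0.041013 · 0.252 = 0.01034

0.010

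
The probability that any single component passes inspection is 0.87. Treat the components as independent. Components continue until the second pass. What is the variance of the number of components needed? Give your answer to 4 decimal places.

Y = total components until the second success; negative binomial with r=2, p=0.87.
Var(Y) = r(1−p)/p² = 2·0.13 / 0.87² = 0.343506

0.3435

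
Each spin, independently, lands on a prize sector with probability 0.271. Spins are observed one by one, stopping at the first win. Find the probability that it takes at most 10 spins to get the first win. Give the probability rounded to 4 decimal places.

Y = number of spins to the first success; geometric, p = 0.271.
P(Y ≤ 10) = 1 − (1−p)^10 = 1 − 0.042391 = 0.957609

0.9576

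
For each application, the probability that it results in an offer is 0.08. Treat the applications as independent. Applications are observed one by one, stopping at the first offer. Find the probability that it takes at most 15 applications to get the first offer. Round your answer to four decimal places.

0.7137

Y = number of applications to the first success; geometric, p = 0.08.
P(Y ≤ 15) = 1 − (1−p)^15 = 1 − 0.286297 = 0.713703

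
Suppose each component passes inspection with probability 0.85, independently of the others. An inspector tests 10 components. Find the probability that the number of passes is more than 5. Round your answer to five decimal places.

0.99013

X ~ Binomial(10, 0.85); P(X ≥ 6) = Σ C(10,k) p^k (1−p)^(10−k) over k:
  k=6: C(10,6)·0.85^6·0.15^4 = 0.0400957
  k=7: C(10,7)·0.85^7·0.15^3 = 0.1298337
  k=8: C(10,8)·0.85^8·0.15^2 = 0.2758967
  k=9: C(10,9)·0.85^9·0.15^1 = 0.3474254
  k=10: C(10,10)·0.85^10·0.15^0 = 0.1968744
Total = 0.9901259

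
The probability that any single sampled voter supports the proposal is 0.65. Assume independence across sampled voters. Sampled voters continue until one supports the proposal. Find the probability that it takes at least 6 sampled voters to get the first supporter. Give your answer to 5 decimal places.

Y = number of sampled voters to the first success; geometric, p = 0.65.
P(Y > 5) = P(first 5 all fail) = (1−p)^5 = 0.0052522

0.00525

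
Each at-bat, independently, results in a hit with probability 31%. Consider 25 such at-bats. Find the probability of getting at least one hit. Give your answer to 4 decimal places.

P(at least one) = 1 − P(none) = 1 − (1 − 0.31)^25
= 1 − 0.000094 = 0.999906

0.9999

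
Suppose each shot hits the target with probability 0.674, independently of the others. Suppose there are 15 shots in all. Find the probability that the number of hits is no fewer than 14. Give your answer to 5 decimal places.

X ~ Binomial(15, 0.674); P(X ≥ 14) = Σ C(15,k) p^k (1−p)^(15−k) over k:
  k=14: C(15,14)·0.674^14·0.326^1 = 0.0195230
  k=15: C(15,15)·0.674^15·0.326^0 = 0.0026909
Total = 0.0222139

0.02221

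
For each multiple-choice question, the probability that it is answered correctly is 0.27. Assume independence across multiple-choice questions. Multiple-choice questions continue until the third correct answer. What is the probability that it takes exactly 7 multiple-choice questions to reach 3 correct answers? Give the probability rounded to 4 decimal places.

Y = trial on which the third success occurs; negative binomial, r=3, p=0.27.
P(Y=7) = C(6,2) · p^3 · (1−p)^4
= 15 · 0.019683 · 0.28398 = 0.083844

0.0838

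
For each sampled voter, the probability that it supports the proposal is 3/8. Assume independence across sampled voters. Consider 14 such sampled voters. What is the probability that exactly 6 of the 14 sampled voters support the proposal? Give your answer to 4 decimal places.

X ~ Binomial(n=14, p=0.375).
P(X=6) = C(14,6) · p^6 · (1−p)^8
= 3003 · 0.0027809 · 0.023283 = 0.194439

0.1944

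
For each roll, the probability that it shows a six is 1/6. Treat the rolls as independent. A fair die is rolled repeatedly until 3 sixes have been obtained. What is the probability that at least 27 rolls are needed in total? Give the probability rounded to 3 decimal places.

0.168

Needing more than 26 rolls ⇔ fewer than 3 successes in the first 26. With X ~ Binomial(26, 0.166667), P(Y > 26) = P(X ≤ 2).
  k=0: C(26,0)·0.166667^0·0.833333^26 = 0.00874
  k=1: C(26,1)·0.166667^1·0.833333^25 = 0.04542
  k=2: C(26,2)·0.166667^2·0.833333^24 = 0.11356
P(X ≤ 2) = 0.16772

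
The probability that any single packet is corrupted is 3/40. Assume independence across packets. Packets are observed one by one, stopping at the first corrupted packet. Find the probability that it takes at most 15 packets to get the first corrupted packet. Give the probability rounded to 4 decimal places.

0.6895

Y = number of packets to the first success; geometric, p = 0.075.
P(Y ≤ 15) = 1 − (1−p)^15 = 1 − 0.310546 = 0.689454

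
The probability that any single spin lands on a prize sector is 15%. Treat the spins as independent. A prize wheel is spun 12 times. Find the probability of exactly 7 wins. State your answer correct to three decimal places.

X ~ Binomial(n=12, p=0.15).
P(X=7) = C(12,7) · p^7 · (1−p)^5
= 792 · 1.7086e-06 · 0.44371 = 0.00060

0.001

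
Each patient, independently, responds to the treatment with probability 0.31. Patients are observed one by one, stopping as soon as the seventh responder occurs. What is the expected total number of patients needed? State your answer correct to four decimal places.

Y = total patients until the seventh success; negative binomial with r=7, p=0.31.
E[Y] = r / p = 7 / 0.31 = 22.580645

22.5806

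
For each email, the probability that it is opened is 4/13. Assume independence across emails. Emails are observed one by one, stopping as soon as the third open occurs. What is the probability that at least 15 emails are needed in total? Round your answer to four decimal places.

0.1464

Needing more than 14 emails ⇔ fewer than 3 successes in the first 14. With X ~ Binomial(14, 0.307692), P(Y > 14) = P(X ≤ 2).
  k=0: C(14,0)·0.307692^0·0.692308^14 = 0.005810
  k=1: C(14,1)·0.307692^1·0.692308^13 = 0.036152
  k=2: C(14,2)·0.307692^2·0.692308^12 = 0.104439
P(X ≤ 2) = 0.146402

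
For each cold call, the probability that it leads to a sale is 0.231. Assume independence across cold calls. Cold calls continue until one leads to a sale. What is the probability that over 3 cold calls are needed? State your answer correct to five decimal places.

Y = number of cold calls to the first success; geometric, p = 0.231.
P(Y > 3) = P(first 3 all fail) = (1−p)^3 = 0.4547566

0.45476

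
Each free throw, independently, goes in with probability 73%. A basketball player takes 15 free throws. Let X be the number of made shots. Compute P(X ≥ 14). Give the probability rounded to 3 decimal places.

0.058

X ~ Binomial(15, 0.73); P(X ≥ 14) = Σ C(15,k) p^k (1−p)^(15−k) over k:
  k=14: C(15,14)·0.73^14·0.27^1 = 0.04943
  k=15: C(15,15)·0.73^15·0.27^0 = 0.00891
Total = 0.05834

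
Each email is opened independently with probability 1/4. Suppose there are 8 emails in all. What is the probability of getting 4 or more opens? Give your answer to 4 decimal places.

X ~ Binomial(8, 0.25); P(X ≥ 4) = Σ C(8,k) p^k (1−p)^(8−k) over k:
  k=4: C(8,4)·0.25^4·0.75^4 = 0.086517
  k=5: C(8,5)·0.25^5·0.75^3 = 0.023071
  k=6: C(8,6)·0.25^6·0.75^2 = 0.003845
  k=7: C(8,7)·0.25^7·0.75^1 = 0.000366
  k=8: C(8,8)·0.25^8·0.75^0 = 0.000015
Total = 0.113815

0.1138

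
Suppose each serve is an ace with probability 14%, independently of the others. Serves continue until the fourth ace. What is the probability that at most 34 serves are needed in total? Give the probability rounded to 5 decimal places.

Finishing within 34 serves ⇔ at least 4 successes in the first 34. With X ~ Binomial(34, 0.14), P(Y ≤ 34) = 1 − P(X ≤ 3).
  k=0: C(34,0)·0.14^0·0.86^34 = 0.0059285
  k=1: C(34,1)·0.14^1·0.86^33 = 0.0328137
  k=2: C(34,2)·0.14^2·0.86^32 = 0.0881393
  k=3: C(34,3)·0.14^3·0.86^31 = 0.1530480
1 − 0.2799295 = 0.7200705

0.72007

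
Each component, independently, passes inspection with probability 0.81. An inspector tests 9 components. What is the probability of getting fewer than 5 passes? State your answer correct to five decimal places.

X ~ Binomial(9, 0.81); P(X ≤ 4) = Σ C(9,k) p^k (1−p)^(9−k) over k:
  k=0: C(9,0)·0.81^0·0.19^9 = 0.0000003
  k=1: C(9,1)·0.81^1·0.19^8 = 0.0000124
  k=2: C(9,2)·0.81^2·0.19^7 = 0.0002111
  k=3: C(9,3)·0.81^3·0.19^6 = 0.0021002
  k=4: C(9,4)·0.81^4·0.19^5 = 0.0134301
Total = 0.0157541

0.01575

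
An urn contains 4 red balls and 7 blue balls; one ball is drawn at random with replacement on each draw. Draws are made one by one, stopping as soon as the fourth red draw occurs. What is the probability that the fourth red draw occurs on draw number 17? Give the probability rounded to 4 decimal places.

Y = trial on which the fourth success occurs; negative binomial, r=4, p=0.363636.
P(Y=17) = C(16,3) · p^4 · (1−p)^13
= 560 · 0.017485 · 0.0028065 = 0.027481

0.0275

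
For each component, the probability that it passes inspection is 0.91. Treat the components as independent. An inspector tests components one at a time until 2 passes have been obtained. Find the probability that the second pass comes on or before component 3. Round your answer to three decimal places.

0.977

Finishing within 3 components ⇔ at least 2 successes in the first 3. With X ~ Binomial(3, 0.91), P(Y ≤ 3) = 1 − P(X ≤ 1).
  k=0: C(3,0)·0.91^0·0.09^3 = 0.00073
  k=1: C(3,1)·0.91^1·0.09^2 = 0.02211
1 − 0.02284 = 0.97716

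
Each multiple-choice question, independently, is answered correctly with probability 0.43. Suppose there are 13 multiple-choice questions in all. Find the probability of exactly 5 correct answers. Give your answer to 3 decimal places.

0.211

X ~ Binomial(n=13, p=0.43).
P(X=5) = C(13,5) · p^5 · (1−p)^8
= 1287 · 0.014701 · 0.011143 = 0.21082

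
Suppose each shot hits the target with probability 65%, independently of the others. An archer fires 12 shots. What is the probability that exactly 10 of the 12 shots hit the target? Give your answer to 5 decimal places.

X ~ Binomial(n=12, p=0.65).
P(X=10) = C(12,10) · p^10 · (1−p)^2
= 66 · 0.013463 · 0.1225 = 0.1088463

0.10885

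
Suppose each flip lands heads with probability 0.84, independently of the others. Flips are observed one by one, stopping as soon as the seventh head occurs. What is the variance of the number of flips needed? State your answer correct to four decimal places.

Y = total flips until the seventh success; negative binomial with r=7, p=0.84.
Var(Y) = r(1−p)/p² = 7·0.16 / 0.84² = 1.587302

1.5873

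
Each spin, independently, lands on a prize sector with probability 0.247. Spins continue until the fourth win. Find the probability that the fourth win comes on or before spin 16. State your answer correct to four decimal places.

Finishing within 16 spins ⇔ at least 4 successes in the first 16. With X ~ Binomial(16, 0.247), P(Y ≤ 16) = 1 − P(X ≤ 3).
  k=0: C(16,0)·0.247^0·0.753^16 = 0.010684
  k=1: C(16,1)·0.247^1·0.753^15 = 0.056071
  k=2: C(16,2)·0.247^2·0.753^14 = 0.137945
  k=3: C(16,3)·0.247^3·0.753^13 = 0.211161
1 − 0.415861 = 0.584139

0.5841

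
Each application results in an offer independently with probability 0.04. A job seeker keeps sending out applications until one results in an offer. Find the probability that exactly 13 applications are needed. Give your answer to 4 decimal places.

0.0245

Geometric (trials to first success), p = 0.04.
P(Y = 13) = (1−p)^12 · p = 0.61271 · 0.04 = 0.024508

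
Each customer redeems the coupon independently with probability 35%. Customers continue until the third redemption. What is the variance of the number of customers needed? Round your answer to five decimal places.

15.91837

Y = total customers until the third success; negative binomial with r=3, p=0.35.
Var(Y) = r(1−p)/p² = 3·0.65 / 0.35² = 15.9183673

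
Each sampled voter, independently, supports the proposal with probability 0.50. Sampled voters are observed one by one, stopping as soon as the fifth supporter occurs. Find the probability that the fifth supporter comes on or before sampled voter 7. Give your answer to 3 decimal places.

0.227

Finishing within 7 sampled voters ⇔ at least 5 successes in the first 7. With X ~ Binomial(7, 0.50), P(Y ≤ 7) = 1 − P(X ≤ 4).
  k=0: C(7,0)·0.50^0·0.50^7 = 0.00781
  k=1: C(7,1)·0.50^1·0.50^6 = 0.05469
  k=2: C(7,2)·0.50^2·0.50^5 = 0.16406
  k=3: C(7,3)·0.50^3·0.50^4 = 0.27344
  k=4: C(7,4)·0.50^4·0.50^3 = 0.27344
1 − 0.77344 = 0.22656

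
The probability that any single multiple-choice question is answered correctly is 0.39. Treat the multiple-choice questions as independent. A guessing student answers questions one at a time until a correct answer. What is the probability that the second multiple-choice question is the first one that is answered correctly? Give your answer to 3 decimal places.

0.238

Geometric (trials to first success), p = 0.39.
P(Y = 2) = (1−p)^1 · p = 0.61 · 0.39 = 0.23790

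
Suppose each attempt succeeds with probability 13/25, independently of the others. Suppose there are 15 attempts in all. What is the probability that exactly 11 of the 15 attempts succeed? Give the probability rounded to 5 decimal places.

0.05447

X ~ Binomial(n=15, p=0.52).
P(X=11) = C(15,11) · p^11 · (1−p)^4
= 1365 · 0.00075169 · 0.053084 = 0.0544671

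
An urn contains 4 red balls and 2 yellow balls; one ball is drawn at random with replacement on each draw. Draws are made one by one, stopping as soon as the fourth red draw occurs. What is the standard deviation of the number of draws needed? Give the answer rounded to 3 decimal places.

Y = total draws until the fourth success; negative binomial with r=4, p=0.666667.
SD(Y) = √[r(1−p)/p²] = √(3.00000) = 1.73205

1.732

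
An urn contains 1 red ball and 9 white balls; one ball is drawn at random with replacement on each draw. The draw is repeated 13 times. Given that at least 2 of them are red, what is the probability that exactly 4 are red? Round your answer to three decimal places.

X ~ Binomial(13, 0.10). Want P(X=4 | X≥2) = P(X=4) / P(X≥2).
P(X=4) = C(13,4)·0.10^4·0.90^9 = 0.02770
P(X≥2) = 1 − 0.25419 − 0.36716 = 0.37866
Ratio = 0.02770 / 0.37866 = 0.07316

0.073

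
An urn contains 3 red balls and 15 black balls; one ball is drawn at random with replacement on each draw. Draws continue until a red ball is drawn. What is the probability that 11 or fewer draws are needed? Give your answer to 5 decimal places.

0.86541

Y = number of draws to the first success; geometric, p = 0.166667.
P(Y ≤ 11) = 1 − (1−p)^11 = 1 − 0.1345880 = 0.8654120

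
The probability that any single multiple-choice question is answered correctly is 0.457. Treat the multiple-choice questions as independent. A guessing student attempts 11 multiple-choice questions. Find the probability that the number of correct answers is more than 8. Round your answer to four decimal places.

X ~ Binomial(11, 0.457); P(X ≥ 9) = Σ C(11,k) p^k (1−p)^(11−k) over k:
  k=9: C(11,9)·0.457^9·0.543^2 = 0.014100
  k=10: C(11,10)·0.457^10·0.543^1 = 0.002373
  k=11: C(11,11)·0.457^11·0.543^0 = 0.000182
Total = 0.016655

0.0167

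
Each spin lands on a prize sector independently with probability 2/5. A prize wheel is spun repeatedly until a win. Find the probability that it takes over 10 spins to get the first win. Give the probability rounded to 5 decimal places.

0.00605

Y = number of spins to the first success; geometric, p = 0.40.
P(Y > 10) = P(first 10 all fail) = (1−p)^10 = 0.0060466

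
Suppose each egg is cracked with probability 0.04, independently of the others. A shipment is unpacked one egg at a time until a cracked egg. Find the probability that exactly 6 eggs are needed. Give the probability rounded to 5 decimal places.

Geometric (trials to first success), p = 0.04.
P(Y = 6) = (1−p)^5 · p = 0.81537 · 0.04 = 0.0326149

0.03261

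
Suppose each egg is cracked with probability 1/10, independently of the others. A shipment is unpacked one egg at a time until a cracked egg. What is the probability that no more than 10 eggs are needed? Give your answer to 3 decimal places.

Y = number of eggs to the first success; geometric, p = 0.10.
P(Y ≤ 10) = 1 − (1−p)^10 = 1 − 0.34868 = 0.65132

0.651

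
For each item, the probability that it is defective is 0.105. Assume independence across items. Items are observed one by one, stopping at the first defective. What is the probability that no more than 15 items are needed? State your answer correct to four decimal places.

0.8106

Y = number of items to the first success; geometric, p = 0.105.
P(Y ≤ 15) = 1 − (1−p)^15 = 1 − 0.189385 = 0.810615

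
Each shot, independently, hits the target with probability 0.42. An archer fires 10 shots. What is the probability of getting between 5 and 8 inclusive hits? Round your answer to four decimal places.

0.4152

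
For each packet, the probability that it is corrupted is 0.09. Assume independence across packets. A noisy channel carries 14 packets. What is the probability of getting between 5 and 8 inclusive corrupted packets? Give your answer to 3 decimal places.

X ~ Binomial(14, 0.09); P(5 ≤ X ≤ 8) = Σ C(14,k) p^k (1−p)^(14−k) over k:
  k=5: C(14,5)·0.09^5·0.91^9 = 0.00506
  k=6: C(14,6)·0.09^6·0.91^8 = 0.00075
  k=7: C(14,7)·0.09^7·0.91^7 = 0.00008
  k=8: C(14,8)·0.09^8·0.91^6 = 0.00001
Total = 0.00590

0.006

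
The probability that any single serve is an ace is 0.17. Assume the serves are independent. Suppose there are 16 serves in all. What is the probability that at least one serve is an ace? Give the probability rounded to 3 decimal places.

P(at least one) = 1 − P(none) = 1 − (1 − 0.17)^16
= 1 − 0.05073 = 0.94927

0.949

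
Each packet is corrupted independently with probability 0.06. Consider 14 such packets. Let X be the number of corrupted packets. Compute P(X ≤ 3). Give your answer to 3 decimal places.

0.992

X ~ Binomial(14, 0.06); P(X ≤ 3) = Σ C(14,k) p^k (1−p)^(14−k) over k:
  k=0: C(14,0)·0.06^0·0.94^14 = 0.42052
  k=1: C(14,1)·0.06^1·0.94^13 = 0.37579
  k=2: C(14,2)·0.06^2·0.94^12 = 0.15591
  k=3: C(14,3)·0.06^3·0.94^11 = 0.03981
Total = 0.99203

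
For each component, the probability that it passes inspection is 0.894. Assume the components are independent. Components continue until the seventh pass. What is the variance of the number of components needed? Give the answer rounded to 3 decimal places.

Y = total components until the seventh success; negative binomial with r=7, p=0.894.
Var(Y) = r(1−p)/p² = 7·0.106 / 0.894² = 0.92839

0.928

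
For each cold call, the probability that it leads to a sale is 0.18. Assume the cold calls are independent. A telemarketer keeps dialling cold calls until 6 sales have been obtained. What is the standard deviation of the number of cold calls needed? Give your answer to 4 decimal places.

12.3228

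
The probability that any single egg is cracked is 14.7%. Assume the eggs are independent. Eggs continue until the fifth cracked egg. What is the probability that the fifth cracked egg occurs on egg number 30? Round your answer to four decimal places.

Y = trial on which the fifth success occurs; negative binomial, r=5, p=0.147.
P(Y=30) = C(29,4) · p^5 · (1−p)^25
= 23751 · 6.8641e-05 · 0.018781 = 0.030619

0.0306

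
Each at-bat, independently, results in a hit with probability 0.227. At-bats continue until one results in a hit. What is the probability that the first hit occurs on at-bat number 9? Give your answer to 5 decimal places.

0.02894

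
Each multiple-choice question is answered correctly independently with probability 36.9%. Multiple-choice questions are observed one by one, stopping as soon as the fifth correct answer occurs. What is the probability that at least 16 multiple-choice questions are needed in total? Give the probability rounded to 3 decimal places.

Needing more than 15 multiple-choice questions ⇔ fewer than 5 successes in the first 15. With X ~ Binomial(15, 0.369), P(Y > 15) = P(X ≤ 4).
  k=0: C(15,0)·0.369^0·0.631^15 = 0.00100
  k=1: C(15,1)·0.369^1·0.631^14 = 0.00878
  k=2: C(15,2)·0.369^2·0.631^13 = 0.03594
  k=3: C(15,3)·0.369^3·0.631^12 = 0.09108
  k=4: C(15,4)·0.369^4·0.631^11 = 0.15979
P(X ≤ 4) = 0.29660

0.297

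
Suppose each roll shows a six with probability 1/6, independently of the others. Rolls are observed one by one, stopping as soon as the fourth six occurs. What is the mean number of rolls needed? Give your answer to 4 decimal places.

Y = total rolls until the fourth success; negative binomial with r=4, p=0.166667.
E[Y] = r / p = 4 / 0.166667 = 24.000000

24.0000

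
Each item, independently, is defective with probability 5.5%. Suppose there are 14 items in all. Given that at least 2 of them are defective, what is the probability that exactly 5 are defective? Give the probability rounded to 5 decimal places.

X ~ Binomial(14, 0.055). Want P(X=5 | X≥2) = P(X=5) / P(X≥2).
P(X=5) = C(14,5)·0.055^5·0.945^9 = 0.0006056
P(X≥2) = 1 − 0.4529448 − 0.3690662 = 0.1779890
Ratio = 0.0006056 / 0.1779890 = 0.0034023

0.00340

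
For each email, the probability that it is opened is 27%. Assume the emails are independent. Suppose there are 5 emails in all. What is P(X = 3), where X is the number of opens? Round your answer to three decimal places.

X ~ Binomial(n=5, p=0.27).
P(X=3) = C(5,3) · p^3 · (1−p)^2
= 10 · 0.019683 · 0.5329 = 0.10489

0.105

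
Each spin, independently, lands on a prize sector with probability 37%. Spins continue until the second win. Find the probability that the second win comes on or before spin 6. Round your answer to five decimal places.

0.71716

Finishing within 6 spins ⇔ at least 2 successes in the first 6. With X ~ Binomial(6, 0.37), P(Y ≤ 6) = 1 − P(X ≤ 1).
  k=0: C(6,0)·0.37^0·0.63^6 = 0.0625235
  k=1: C(6,1)·0.37^1·0.63^5 = 0.2203209
1 − 0.2828444 = 0.7171556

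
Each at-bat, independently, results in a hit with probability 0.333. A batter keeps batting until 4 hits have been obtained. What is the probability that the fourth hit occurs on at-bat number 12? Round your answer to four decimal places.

0.0795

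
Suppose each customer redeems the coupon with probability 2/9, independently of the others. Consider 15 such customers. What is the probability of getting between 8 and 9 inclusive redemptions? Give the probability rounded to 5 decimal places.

X ~ Binomial(15, 0.222222); P(8 ≤ X ≤ 9) = Σ C(15,k) p^k (1−p)^(15−k) over k:
  k=8: C(15,8)·0.222222^8·0.777778^7 = 0.0065893
  k=9: C(15,9)·0.222222^9·0.777778^6 = 0.0014643
Total = 0.0080535

0.00805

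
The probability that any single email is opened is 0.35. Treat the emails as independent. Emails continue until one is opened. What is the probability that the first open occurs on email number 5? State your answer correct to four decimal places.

0.0625

Geometric (trials to first success), p = 0.35.
P(Y = 5) = (1−p)^4 · p = 0.17851 · 0.35 = 0.062477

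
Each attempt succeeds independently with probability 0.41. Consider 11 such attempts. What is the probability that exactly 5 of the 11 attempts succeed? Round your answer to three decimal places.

X ~ Binomial(n=11, p=0.41).
P(X=5) = C(11,5) · p^5 · (1−p)^6
= 462 · 0.011586 · 0.042181 = 0.22577

0.226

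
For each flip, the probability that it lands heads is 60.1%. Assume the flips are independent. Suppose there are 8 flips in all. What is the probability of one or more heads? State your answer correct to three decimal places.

P(at least one) = 1 − P(none) = 1 − (1 − 0.601)^8
= 1 − 0.00064 = 0.99936

0.999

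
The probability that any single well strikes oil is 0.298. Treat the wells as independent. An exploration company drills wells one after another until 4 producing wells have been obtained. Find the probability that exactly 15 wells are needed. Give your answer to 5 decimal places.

Y = trial on which the fourth success occurs; negative binomial, r=4, p=0.298.
P(Y=15) = C(14,3) · p^4 · (1−p)^11
= 364 · 0.0078862 · 0.020404 = 0.0585699

0.05857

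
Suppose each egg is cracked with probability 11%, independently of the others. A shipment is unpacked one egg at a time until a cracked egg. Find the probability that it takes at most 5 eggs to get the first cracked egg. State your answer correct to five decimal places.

0.44159

Y = number of eggs to the first success; geometric, p = 0.11.
P(Y ≤ 5) = 1 − (1−p)^5 = 1 − 0.5584059 = 0.4415941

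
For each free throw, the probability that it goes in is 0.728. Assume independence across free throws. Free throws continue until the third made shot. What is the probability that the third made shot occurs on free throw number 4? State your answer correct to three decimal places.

0.315

Y = trial on which the third success occurs; negative binomial, r=3, p=0.728.
P(Y=4) = C(3,2) · p^3 · (1−p)^1
= 3 · 0.38583 · 0.272 = 0.31484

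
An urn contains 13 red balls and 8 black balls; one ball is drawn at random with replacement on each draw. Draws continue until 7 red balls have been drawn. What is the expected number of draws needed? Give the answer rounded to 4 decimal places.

11.3077

Y = total draws until the seventh success; negative binomial with r=7, p=0.619048.
E[Y] = r / p = 7 / 0.619048 = 11.307692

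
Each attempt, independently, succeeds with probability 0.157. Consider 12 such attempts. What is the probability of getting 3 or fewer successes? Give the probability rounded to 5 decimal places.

0.89458

X ~ Binomial(12, 0.157); P(X ≤ 3) = Σ C(12,k) p^k (1−p)^(12−k) over k:
  k=0: C(12,0)·0.157^0·0.843^12 = 0.1288045
  k=1: C(12,1)·0.157^1·0.843^11 = 0.2878619
  k=2: C(12,2)·0.157^2·0.843^10 = 0.2948621
  k=3: C(12,3)·0.157^3·0.843^9 = 0.1830500
Total = 0.8945785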